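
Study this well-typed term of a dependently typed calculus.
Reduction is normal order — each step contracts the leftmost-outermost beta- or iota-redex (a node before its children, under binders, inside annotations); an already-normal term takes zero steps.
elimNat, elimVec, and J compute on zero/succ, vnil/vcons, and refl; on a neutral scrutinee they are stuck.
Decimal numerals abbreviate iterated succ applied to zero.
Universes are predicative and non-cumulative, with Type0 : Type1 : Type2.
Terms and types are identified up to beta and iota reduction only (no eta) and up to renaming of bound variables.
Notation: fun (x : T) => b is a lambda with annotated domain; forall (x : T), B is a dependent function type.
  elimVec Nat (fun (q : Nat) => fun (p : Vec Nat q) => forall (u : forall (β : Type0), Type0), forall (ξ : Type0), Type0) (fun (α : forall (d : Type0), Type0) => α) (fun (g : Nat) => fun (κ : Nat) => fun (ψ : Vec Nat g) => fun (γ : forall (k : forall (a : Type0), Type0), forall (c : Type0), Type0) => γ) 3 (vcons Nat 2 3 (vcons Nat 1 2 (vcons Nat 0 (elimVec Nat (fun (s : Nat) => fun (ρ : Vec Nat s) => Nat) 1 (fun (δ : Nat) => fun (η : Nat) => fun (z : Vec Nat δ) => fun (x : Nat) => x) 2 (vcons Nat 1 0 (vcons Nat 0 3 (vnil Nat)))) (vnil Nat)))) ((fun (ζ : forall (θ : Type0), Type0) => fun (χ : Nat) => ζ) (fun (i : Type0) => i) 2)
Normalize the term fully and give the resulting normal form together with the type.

normal form:
  fun (q : Type0) => q
type:
  forall (q : Type0), Type0


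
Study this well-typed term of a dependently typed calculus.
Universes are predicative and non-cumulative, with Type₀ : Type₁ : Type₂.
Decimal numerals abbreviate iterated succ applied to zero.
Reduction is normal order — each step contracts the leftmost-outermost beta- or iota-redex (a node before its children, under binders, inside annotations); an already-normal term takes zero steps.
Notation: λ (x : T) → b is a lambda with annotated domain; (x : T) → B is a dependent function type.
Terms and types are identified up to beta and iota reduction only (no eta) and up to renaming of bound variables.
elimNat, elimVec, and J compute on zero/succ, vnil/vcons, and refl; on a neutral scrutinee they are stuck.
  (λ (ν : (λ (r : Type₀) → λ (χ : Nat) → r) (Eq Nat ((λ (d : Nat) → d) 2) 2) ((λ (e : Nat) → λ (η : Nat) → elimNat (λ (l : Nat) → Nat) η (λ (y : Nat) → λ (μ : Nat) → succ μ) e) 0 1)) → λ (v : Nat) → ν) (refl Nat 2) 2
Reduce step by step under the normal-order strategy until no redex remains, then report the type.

normal-order reduction sequence:
  (λ (ν : (λ (r : Type₀) → λ (χ : Nat) → r) (Eq Nat ((λ (d : Nat) → d) 2) 2) ((λ (e : Nat) → λ (η : Nat) → elimNat (λ (l : Nat) → Nat) η (λ (y : Nat) → λ (μ : Nat) → succ μ) e) 0 1)) → λ (v : Nat) → ν) (refl Nat 2) 2
  ~> (λ (ν : Nat) → refl Nat 2) 2
  ~> refl Nat 2
type:
  Eq Nat 2 2


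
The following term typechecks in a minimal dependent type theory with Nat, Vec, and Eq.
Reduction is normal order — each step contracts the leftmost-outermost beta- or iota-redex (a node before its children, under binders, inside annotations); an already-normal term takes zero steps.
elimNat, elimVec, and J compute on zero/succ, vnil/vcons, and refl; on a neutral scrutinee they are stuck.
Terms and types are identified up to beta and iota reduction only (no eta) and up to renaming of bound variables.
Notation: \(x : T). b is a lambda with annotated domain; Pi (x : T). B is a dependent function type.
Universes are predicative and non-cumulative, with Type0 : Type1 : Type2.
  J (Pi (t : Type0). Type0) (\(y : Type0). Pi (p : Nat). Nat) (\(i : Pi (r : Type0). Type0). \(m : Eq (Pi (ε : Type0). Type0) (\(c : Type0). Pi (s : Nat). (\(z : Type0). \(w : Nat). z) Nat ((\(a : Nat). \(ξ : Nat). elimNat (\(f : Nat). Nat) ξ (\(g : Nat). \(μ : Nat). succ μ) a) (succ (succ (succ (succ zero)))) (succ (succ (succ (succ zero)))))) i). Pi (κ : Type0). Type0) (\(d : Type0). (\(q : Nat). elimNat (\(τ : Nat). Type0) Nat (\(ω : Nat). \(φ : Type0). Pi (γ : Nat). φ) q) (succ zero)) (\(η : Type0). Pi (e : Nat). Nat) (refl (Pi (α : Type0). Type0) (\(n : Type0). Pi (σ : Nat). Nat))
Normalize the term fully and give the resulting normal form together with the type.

reduced normal form:
  \(t : Type0). Pi (y : Nat). Nat
type:
  Pi (t : Type0). Type0


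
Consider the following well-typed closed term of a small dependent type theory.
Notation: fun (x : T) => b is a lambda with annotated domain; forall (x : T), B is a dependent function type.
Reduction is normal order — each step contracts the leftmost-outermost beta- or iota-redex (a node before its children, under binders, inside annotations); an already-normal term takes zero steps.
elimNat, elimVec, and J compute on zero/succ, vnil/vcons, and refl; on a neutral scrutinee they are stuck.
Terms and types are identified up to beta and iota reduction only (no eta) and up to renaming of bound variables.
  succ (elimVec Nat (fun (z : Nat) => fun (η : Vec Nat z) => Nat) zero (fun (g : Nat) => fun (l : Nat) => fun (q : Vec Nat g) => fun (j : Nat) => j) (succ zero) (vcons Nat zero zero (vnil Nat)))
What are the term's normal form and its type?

reduced normal form:
  succ zero
type:
  Nat
observation: normalization takes exactly 6 steps under the normal-order strategy.


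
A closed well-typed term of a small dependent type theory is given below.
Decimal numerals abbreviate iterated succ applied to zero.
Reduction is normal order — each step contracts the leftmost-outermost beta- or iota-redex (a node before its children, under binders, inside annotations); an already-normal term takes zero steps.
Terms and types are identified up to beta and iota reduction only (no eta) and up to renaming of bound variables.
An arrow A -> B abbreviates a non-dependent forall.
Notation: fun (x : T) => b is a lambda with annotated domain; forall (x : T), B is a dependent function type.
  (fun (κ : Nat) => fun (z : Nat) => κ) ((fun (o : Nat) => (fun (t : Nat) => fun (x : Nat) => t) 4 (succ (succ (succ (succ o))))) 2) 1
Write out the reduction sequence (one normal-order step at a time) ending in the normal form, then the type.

normal-order reduction:
  (fun (κ : Nat) => fun (z : Nat) => κ) ((fun (o : Nat) => (fun (t : Nat) => fun (x : Nat) => t) 4 (succ (succ (succ (succ o))))) 2) 1
  ~> (fun (κ : Nat) => (fun (z : Nat) => (fun (o : Nat) => fun (t : Nat) => o) 4 (succ (succ (succ (succ z))))) 2) 1
  ~> (fun (κ : Nat) => (fun (z : Nat) => fun (o : Nat) => z) 4 (succ (succ (succ (succ κ))))) 2
  ~> (fun (κ : Nat) => fun (z : Nat) => κ) 4 6
  ~> (fun (κ : Nat) => 4) 6
  ~> 4
the term's type:
  Nat


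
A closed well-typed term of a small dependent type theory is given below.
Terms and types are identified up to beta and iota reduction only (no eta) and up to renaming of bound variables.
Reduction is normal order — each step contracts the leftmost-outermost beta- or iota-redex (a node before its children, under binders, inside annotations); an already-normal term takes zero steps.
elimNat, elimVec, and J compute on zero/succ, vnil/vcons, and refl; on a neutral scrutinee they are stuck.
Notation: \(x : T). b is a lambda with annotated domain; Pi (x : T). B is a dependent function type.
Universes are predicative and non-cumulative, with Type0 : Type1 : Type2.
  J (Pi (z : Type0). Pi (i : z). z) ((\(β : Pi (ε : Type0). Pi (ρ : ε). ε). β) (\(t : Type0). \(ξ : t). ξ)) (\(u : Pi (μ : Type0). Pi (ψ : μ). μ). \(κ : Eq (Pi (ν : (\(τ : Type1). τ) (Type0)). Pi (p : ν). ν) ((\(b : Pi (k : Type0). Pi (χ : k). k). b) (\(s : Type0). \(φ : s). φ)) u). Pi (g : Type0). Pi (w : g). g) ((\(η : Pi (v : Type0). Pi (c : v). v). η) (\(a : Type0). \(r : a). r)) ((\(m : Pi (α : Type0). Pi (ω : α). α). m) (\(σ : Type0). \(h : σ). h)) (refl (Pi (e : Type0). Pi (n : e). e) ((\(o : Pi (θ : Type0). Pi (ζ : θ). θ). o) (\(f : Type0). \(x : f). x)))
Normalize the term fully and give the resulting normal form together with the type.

resulting normal form:
  \(z : Type0). \(i : z). i
the term's type:
  Pi (z : Type0). Pi (i : z). z


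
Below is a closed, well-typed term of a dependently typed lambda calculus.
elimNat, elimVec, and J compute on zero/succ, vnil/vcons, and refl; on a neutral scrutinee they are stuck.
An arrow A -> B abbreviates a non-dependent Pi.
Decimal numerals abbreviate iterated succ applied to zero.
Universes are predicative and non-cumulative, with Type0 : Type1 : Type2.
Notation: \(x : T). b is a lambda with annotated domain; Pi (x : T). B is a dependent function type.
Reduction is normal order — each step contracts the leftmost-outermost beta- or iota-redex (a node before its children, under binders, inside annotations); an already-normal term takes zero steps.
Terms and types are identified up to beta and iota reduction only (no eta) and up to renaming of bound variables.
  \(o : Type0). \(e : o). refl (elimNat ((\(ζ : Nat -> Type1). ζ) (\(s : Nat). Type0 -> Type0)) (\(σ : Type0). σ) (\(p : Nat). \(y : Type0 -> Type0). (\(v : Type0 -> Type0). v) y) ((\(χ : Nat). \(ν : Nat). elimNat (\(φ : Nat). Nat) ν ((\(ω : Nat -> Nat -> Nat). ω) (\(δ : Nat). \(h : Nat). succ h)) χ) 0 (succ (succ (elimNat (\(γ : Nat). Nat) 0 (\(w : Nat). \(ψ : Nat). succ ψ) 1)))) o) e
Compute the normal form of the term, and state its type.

resulting normal form:
  \(o : Type0). \(e : o). refl o e
inferred type:
  Pi (o : Type0). Pi (e : o). Eq o e e


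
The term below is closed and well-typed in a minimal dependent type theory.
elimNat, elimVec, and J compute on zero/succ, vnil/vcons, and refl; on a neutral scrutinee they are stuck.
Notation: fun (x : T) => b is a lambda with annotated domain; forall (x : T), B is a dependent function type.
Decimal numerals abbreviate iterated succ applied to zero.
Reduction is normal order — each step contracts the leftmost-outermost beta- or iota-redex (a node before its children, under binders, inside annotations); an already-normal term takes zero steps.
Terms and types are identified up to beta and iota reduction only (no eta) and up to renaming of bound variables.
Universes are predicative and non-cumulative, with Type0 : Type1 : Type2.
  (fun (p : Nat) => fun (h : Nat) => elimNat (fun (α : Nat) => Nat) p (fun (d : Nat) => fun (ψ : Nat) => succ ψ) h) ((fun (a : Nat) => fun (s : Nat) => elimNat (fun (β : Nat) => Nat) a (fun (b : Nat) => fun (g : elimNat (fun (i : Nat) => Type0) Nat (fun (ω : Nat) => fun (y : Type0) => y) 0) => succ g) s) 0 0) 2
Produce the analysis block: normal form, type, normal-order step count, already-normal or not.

resulting normal form:
  2
the term's type:
  Nat
normal-order step count: 12
term was already normal: no
first contracted redex: a beta-redex


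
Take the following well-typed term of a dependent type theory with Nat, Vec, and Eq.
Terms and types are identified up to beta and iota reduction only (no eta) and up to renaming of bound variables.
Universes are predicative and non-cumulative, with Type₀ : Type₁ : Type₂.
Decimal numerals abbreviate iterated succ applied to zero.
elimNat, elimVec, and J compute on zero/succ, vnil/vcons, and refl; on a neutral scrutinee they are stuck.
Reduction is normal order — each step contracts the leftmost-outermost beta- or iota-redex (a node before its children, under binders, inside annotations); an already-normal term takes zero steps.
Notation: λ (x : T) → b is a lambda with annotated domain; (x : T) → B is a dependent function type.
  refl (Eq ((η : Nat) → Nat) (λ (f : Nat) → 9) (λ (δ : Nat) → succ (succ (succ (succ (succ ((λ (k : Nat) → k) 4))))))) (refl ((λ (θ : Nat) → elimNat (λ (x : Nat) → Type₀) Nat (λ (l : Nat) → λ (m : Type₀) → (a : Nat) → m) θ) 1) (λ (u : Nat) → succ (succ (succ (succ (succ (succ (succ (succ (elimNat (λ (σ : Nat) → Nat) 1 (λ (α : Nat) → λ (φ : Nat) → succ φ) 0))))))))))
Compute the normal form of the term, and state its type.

reduced normal form:
  refl (Eq ((η : Nat) → Nat) (λ (f : Nat) → 9) (λ (δ : Nat) → 9)) (refl ((k : Nat) → Nat) (λ (θ : Nat) → 9))
the term's type:
  Eq (Eq ((η : Nat) → Nat) (λ (f : Nat) → 9) (λ (δ : Nat) → 9)) (refl ((k : Nat) → Nat) (λ (θ : Nat) → 9)) (refl ((x : Nat) → Nat) (λ (l : Nat) → 9))
observation: the leftmost-outermost redex is a beta-redex, and normalization takes 7 steps.


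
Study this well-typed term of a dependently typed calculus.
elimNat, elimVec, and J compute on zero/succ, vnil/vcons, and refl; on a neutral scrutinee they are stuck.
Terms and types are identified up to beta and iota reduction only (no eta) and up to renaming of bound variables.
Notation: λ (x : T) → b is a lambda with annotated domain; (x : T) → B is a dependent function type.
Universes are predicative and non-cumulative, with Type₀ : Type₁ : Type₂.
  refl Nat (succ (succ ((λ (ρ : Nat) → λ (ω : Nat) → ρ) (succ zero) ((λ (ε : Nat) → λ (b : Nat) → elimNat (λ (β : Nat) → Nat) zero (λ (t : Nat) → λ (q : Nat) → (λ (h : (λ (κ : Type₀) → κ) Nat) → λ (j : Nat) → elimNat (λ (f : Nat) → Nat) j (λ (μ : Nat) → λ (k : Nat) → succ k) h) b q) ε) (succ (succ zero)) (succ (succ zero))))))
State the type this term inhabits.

type:
  Eq Nat (succ (succ (succ zero))) (succ (succ (succ zero)))


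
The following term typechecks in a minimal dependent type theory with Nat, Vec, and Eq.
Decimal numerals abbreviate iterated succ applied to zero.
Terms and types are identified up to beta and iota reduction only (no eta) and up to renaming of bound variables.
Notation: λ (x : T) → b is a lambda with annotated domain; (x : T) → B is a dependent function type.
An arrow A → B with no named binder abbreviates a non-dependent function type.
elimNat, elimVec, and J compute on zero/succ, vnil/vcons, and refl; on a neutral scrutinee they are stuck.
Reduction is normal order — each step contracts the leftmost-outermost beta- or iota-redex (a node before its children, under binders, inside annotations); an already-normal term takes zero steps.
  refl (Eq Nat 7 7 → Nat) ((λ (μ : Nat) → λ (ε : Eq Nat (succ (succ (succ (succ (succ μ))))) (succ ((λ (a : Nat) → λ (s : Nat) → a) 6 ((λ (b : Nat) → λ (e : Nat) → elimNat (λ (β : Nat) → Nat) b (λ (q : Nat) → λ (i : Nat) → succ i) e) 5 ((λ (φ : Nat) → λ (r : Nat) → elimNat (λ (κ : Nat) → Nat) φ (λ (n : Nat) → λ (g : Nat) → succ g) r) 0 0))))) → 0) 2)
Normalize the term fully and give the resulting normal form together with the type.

resulting normal form:
  refl (Eq Nat 7 7 → Nat) (λ (μ : Eq Nat 7 7) → 0)
type:
  Eq (Eq Nat 7 7 → Nat) (λ (μ : Eq Nat 7 7) → 0) (λ (ε : Eq Nat 7 7) → 0)
observation: the term reaches its normal form after 3 normal-order steps.


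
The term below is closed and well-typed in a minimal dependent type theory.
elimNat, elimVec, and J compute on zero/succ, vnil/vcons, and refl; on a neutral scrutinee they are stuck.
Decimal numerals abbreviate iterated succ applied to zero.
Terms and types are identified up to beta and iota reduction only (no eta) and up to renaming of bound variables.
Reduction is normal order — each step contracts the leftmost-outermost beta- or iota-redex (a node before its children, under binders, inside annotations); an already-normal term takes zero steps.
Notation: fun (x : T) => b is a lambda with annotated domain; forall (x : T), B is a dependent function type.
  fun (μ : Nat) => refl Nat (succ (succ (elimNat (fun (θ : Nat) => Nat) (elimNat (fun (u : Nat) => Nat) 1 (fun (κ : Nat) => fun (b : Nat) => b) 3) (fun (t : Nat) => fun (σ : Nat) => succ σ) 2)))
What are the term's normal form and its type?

reduced normal form:
  fun (μ : Nat) => refl Nat 5
type:
  forall (μ : Nat), Eq Nat 5 5


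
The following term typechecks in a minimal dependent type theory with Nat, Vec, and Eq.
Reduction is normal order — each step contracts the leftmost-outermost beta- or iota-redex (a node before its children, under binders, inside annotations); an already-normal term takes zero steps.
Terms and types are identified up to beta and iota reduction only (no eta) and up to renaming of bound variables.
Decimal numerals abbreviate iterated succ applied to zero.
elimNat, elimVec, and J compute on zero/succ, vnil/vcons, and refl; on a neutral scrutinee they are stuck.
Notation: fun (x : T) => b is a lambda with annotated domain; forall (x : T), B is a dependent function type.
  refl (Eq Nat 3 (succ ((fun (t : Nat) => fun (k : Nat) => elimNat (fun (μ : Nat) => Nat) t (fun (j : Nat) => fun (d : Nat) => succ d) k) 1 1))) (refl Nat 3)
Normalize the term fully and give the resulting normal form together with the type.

reduced normal form:
  refl (Eq Nat 3 3) (refl Nat 3)
type:
  Eq (Eq Nat 3 3) (refl Nat 3) (refl Nat 3)
observation: reduction starts at a beta-redex, and 6 normal-order steps reach the normal form.


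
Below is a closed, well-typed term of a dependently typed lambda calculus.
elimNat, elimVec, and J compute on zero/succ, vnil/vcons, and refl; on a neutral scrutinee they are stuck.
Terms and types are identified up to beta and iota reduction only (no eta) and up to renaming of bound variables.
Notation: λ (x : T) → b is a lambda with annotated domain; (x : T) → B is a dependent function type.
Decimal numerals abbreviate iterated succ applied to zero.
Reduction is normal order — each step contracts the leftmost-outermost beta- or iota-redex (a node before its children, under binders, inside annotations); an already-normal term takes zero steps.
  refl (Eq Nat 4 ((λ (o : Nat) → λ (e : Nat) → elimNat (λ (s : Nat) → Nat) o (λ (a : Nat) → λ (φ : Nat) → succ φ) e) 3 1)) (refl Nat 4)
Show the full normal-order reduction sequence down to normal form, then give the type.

reduction (normal order):
  refl (Eq Nat 4 ((λ (o : Nat) → λ (e : Nat) → elimNat (λ (s : Nat) → Nat) o (λ (a : Nat) → λ (φ : Nat) → succ φ) e) 3 1)) (refl Nat 4)
  ~> refl (Eq Nat 4 ((λ (o : Nat) → elimNat (λ (e : Nat) → Nat) 3 (λ (s : Nat) → λ (a : Nat) → succ a) o) 1)) (refl Nat 4)
  ~> refl (Eq Nat 4 (elimNat (λ (o : Nat) → Nat) 3 (λ (e : Nat) → λ (s : Nat) → succ s) 1)) (refl Nat 4)
  ~> refl (Eq Nat 4 ((λ (o : Nat) → λ (e : Nat) → succ e) 0 (elimNat (λ (s : Nat) → Nat) 3 (λ (a : Nat) → λ (φ : Nat) → succ φ) 0))) (refl Nat 4)
  ~> refl (Eq Nat 4 ((λ (o : Nat) → succ o) (elimNat (λ (e : Nat) → Nat) 3 (λ (s : Nat) → λ (a : Nat) → succ a) 0))) (refl Nat 4)
  ~> refl (Eq Nat 4 (succ (elimNat (λ (o : Nat) → Nat) 3 (λ (e : Nat) → λ (s : Nat) → succ s) 0))) (refl Nat 4)
  ~> refl (Eq Nat 4 4) (refl Nat 4)
inferred type:
  Eq (Eq Nat 4 4) (refl Nat 4) (refl Nat 4)


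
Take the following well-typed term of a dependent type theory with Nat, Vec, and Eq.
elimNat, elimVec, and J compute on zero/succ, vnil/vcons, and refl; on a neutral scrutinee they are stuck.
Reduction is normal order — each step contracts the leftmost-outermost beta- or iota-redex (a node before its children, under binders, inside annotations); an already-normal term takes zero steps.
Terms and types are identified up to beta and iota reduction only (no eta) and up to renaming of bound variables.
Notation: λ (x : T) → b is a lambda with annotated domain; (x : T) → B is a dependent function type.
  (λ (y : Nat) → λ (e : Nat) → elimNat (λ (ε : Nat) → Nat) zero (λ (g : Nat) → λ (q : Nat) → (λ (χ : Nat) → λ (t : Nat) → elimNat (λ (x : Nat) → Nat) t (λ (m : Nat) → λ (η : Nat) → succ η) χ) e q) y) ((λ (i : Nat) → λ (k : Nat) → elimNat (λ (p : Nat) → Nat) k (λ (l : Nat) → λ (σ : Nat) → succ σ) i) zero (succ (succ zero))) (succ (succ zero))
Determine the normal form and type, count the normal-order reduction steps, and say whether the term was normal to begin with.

normal form:
  succ (succ (succ (succ zero)))
inferred type:
  Nat
reduction steps (normal order): 21
started in normal form: no
first contracted redex: a beta-redex


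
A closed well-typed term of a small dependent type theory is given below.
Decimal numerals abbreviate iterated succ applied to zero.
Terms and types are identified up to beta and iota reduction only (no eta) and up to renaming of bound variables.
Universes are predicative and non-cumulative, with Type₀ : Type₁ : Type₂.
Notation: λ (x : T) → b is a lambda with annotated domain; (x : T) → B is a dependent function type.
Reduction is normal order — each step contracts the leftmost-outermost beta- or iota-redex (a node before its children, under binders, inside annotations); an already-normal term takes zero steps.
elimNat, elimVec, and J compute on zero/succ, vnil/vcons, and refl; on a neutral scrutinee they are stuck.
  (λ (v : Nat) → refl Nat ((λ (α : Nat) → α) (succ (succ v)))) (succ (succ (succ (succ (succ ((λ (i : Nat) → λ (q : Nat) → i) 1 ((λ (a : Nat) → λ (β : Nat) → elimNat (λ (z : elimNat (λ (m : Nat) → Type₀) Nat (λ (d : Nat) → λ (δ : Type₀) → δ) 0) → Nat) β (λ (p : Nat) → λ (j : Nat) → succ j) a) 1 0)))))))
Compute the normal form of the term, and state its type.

normal form:
  refl Nat 8
type:
  Eq Nat 8 8
observation: contracting a beta-redex first, the term normalizes in 4 steps.


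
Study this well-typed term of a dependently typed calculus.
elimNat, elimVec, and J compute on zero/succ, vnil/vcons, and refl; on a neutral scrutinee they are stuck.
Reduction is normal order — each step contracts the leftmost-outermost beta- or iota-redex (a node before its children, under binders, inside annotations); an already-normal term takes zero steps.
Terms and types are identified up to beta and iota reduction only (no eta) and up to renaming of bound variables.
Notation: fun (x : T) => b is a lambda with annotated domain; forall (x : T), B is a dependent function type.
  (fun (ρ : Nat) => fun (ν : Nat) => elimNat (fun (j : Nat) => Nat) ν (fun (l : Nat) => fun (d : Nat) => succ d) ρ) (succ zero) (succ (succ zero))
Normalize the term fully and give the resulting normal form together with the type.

resulting normal form:
  succ (succ (succ zero))
the term's type:
  Nat
observation: 6 normal-order steps normalize the term, beginning with a beta-redex.


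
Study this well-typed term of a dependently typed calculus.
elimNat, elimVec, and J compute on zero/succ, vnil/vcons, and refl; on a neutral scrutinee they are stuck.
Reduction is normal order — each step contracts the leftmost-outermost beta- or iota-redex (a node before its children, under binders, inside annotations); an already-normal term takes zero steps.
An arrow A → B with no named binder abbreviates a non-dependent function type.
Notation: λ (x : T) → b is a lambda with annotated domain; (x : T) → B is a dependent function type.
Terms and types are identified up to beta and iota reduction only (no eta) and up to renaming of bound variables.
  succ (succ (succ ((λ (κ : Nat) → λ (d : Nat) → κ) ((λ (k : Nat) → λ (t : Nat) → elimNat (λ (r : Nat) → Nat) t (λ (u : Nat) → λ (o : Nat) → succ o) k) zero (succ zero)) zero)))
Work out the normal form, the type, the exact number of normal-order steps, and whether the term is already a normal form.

reduced normal form:
  succ (succ (succ (succ zero)))
the term's type:
  Nat
steps to reach normal form (normal order): 5
started in normal form: no
first redex: a beta-redex


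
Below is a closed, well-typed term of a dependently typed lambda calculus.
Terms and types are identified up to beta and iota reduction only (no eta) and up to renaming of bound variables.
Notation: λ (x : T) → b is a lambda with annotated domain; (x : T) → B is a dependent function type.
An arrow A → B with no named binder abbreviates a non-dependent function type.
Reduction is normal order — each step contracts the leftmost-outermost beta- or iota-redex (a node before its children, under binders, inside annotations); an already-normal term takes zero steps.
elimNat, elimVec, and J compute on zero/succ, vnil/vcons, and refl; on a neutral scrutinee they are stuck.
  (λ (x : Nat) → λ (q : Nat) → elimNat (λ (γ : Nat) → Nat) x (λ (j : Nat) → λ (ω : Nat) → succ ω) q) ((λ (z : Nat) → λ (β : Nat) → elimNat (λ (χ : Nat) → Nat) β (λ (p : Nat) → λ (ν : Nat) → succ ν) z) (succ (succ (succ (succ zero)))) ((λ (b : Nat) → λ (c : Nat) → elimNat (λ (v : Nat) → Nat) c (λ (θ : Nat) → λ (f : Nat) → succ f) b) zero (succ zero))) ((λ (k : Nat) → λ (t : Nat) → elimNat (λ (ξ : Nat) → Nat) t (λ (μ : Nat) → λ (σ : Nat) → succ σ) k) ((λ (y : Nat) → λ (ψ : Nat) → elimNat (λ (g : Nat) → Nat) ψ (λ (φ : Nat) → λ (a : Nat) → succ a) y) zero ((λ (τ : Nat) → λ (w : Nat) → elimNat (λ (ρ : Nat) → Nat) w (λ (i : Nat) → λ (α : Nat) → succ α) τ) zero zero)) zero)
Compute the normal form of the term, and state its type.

reduced normal form:
  succ (succ (succ (succ (succ zero))))
type:
  Nat
observation: 30 normal-order steps normalize the term, beginning with a beta-redex.


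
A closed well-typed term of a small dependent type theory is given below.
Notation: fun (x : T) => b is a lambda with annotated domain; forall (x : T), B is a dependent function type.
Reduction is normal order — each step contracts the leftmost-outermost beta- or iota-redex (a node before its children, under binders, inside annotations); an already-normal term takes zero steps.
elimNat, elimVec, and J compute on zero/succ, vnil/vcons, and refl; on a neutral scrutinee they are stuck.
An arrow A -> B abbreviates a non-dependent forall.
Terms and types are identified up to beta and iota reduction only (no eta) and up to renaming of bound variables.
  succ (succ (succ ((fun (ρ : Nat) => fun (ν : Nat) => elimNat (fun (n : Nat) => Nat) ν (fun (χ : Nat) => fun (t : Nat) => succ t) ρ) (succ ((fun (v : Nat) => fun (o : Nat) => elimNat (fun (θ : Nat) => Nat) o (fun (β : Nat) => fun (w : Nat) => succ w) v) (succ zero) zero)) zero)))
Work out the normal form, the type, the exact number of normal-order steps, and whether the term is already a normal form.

reduced normal form:
  succ (succ (succ (succ (succ zero))))
type:
  Nat
normal-order step count: 15
term was already normal: no
first contracted redex: a beta-redex


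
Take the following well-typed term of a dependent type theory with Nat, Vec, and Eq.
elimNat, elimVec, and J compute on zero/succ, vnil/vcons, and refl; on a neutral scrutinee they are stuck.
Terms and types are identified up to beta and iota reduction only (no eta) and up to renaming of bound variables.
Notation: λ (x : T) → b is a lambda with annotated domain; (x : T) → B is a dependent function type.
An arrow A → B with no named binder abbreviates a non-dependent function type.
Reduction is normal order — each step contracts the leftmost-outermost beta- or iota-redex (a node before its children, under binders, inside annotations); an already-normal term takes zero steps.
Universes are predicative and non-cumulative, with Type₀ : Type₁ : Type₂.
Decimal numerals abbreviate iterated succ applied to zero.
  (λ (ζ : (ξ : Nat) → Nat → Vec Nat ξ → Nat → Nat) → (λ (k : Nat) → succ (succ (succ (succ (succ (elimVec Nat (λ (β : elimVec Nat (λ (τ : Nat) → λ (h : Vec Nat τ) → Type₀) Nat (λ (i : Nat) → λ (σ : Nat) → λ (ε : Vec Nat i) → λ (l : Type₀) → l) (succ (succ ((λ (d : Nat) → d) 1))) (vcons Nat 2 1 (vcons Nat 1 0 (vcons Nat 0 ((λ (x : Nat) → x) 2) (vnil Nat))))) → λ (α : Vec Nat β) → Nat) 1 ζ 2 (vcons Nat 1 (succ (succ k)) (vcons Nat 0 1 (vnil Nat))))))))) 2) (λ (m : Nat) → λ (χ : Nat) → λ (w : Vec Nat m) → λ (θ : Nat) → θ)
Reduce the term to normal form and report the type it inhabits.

normal form:
  6
the term's type:
  Nat


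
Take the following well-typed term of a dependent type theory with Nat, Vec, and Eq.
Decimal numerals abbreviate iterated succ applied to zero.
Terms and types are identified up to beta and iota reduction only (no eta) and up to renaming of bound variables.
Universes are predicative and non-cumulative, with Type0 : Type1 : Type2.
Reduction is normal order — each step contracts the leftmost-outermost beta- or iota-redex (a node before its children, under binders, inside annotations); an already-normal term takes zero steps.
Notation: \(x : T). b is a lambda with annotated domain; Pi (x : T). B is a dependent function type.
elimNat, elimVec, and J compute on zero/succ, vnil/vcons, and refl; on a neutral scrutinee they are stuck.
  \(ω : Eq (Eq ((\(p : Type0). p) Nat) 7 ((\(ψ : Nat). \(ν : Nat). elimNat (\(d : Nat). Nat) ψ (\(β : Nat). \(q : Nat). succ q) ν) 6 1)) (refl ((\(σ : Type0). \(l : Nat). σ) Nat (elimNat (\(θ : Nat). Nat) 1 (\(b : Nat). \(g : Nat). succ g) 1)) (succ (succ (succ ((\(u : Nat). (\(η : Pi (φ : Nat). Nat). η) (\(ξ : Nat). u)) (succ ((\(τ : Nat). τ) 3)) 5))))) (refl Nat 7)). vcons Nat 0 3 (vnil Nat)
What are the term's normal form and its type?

normal form:
  \(ω : Eq (Eq Nat 7 7) (refl Nat 7) (refl Nat 7)). vcons Nat 0 3 (vnil Nat)
inferred type:
  Pi (ω : Eq (Eq Nat 7 7) (refl Nat 7) (refl Nat 7)). Vec Nat 1


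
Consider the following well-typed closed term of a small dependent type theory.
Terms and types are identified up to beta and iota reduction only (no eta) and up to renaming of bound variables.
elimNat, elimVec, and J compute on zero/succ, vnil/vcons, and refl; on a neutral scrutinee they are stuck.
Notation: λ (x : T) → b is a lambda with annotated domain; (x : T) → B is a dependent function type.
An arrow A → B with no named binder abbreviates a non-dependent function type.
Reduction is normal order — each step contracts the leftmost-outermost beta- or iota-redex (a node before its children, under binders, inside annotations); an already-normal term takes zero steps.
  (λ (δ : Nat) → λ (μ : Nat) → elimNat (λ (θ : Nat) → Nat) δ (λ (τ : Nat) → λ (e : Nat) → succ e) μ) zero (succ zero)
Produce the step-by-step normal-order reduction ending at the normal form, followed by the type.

normal-order reduction sequence:
  (λ (δ : Nat) → λ (μ : Nat) → elimNat (λ (θ : Nat) → Nat) δ (λ (τ : Nat) → λ (e : Nat) → succ e) μ) zero (succ zero)
  ~> (λ (δ : Nat) → elimNat (λ (μ : Nat) → Nat) zero (λ (θ : Nat) → λ (τ : Nat) → succ τ) δ) (succ zero)
  ~> elimNat (λ (δ : Nat) → Nat) zero (λ (μ : Nat) → λ (θ : Nat) → succ θ) (succ zero)
  ~> (λ (δ : Nat) → λ (μ : Nat) → succ μ) zero (elimNat (λ (θ : Nat) → Nat) zero (λ (τ : Nat) → λ (e : Nat) → succ e) zero)
  ~> (λ (δ : Nat) → succ δ) (elimNat (λ (μ : Nat) → Nat) zero (λ (θ : Nat) → λ (τ : Nat) → succ τ) zero)
  ~> succ (elimNat (λ (δ : Nat) → Nat) zero (λ (μ : Nat) → λ (θ : Nat) → succ θ) zero)
  ~> succ zero
inferred type:
  Nat


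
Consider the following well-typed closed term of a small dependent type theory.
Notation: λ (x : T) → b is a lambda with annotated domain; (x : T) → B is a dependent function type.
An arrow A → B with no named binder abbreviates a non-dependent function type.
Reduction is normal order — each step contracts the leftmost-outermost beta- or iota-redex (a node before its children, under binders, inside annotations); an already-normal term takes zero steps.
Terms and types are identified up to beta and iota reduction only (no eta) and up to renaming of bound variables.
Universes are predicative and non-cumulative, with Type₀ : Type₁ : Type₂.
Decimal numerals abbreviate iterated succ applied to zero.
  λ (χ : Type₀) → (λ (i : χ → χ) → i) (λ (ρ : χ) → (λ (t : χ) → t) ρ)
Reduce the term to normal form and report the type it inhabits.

resulting normal form:
  λ (χ : Type₀) → λ (i : χ) → i
the term's type:
  (χ : Type₀) → χ → χ


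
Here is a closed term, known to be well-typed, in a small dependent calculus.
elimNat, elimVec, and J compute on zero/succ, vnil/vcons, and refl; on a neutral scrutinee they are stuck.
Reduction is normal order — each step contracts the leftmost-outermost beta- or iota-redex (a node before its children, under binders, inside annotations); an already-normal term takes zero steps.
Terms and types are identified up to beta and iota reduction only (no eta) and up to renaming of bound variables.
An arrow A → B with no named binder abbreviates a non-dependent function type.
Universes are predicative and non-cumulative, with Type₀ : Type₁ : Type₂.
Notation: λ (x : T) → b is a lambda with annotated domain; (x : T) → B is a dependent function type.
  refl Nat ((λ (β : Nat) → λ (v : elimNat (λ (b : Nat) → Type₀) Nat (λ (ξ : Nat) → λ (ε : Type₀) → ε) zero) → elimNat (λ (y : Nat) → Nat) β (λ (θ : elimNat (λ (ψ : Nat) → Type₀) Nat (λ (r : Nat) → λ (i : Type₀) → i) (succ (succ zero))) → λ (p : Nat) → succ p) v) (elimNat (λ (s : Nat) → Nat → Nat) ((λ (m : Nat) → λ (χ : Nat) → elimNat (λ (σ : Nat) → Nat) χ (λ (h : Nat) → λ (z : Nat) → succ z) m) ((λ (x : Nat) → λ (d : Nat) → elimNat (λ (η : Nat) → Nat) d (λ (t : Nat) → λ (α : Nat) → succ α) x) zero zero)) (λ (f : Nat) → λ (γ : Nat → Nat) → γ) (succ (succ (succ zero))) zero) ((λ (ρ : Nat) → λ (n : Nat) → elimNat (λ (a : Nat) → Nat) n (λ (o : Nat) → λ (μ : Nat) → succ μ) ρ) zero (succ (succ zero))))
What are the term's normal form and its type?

resulting normal form:
  refl Nat (succ (succ zero))
the term's type:
  Eq Nat (succ (succ zero)) (succ (succ zero))


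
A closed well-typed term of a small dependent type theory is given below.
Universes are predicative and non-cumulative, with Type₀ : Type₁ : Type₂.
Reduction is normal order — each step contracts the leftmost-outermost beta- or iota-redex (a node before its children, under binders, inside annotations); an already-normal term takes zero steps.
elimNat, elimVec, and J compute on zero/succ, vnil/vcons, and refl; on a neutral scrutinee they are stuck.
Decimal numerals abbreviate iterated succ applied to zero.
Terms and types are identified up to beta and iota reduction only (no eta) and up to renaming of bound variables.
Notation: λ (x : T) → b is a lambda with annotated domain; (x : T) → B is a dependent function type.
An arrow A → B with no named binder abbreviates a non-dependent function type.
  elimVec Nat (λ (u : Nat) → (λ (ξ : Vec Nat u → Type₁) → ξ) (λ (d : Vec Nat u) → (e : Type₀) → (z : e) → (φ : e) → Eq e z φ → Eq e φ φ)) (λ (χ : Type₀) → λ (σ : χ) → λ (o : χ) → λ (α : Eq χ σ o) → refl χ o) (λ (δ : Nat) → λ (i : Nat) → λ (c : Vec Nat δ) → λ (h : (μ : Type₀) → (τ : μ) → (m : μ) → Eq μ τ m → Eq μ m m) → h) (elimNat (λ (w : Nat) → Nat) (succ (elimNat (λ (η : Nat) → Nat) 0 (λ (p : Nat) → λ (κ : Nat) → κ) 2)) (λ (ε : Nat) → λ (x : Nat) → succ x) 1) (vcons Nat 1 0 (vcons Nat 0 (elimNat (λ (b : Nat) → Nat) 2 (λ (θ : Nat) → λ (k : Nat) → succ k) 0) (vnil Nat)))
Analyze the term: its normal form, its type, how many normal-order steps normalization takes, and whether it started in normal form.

normal form:
  λ (u : Type₀) → λ (ξ : u) → λ (d : u) → λ (e : Eq u ξ d) → refl u d
inferred type:
  (u : Type₀) → (ξ : u) → (d : u) → Eq u ξ d → Eq u d d
steps to reach normal form (normal order): 11
term was already normal: no
first contracted redex: an elimVec iota-redex


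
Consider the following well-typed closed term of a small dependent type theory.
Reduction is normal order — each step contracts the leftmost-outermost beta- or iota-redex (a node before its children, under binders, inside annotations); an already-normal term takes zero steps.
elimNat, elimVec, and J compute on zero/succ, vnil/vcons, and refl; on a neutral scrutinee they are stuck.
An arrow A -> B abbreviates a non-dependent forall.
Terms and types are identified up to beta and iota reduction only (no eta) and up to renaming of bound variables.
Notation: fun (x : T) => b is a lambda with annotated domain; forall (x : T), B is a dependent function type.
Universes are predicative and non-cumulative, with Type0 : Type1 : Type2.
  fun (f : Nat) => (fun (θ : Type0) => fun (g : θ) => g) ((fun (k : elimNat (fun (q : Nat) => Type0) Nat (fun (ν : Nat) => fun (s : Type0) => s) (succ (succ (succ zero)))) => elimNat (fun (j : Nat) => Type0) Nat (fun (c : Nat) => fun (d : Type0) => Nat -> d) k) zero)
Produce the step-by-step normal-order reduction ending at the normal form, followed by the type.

normal-order reduction sequence:
  fun (f : Nat) => (fun (θ : Type0) => fun (g : θ) => g) ((fun (k : elimNat (fun (q : Nat) => Type0) Nat (fun (ν : Nat) => fun (s : Type0) => s) (succ (succ (succ zero)))) => elimNat (fun (j : Nat) => Type0) Nat (fun (c : Nat) => fun (d : Type0) => Nat -> d) k) zero)
  ~> fun (f : Nat) => fun (θ : (fun (g : elimNat (fun (k : Nat) => Type0) Nat (fun (q : Nat) => fun (ν : Type0) => ν) (succ (succ (succ zero)))) => elimNat (fun (s : Nat) => Type0) Nat (fun (j : Nat) => fun (c : Type0) => Nat -> c) g) zero) => θ
  ~> fun (f : Nat) => fun (θ : elimNat (fun (g : Nat) => Type0) Nat (fun (k : Nat) => fun (q : Type0) => Nat -> q) zero) => θ
  ~> fun (f : Nat) => fun (θ : Nat) => θ
the term's type:
  Nat -> Nat -> Nat


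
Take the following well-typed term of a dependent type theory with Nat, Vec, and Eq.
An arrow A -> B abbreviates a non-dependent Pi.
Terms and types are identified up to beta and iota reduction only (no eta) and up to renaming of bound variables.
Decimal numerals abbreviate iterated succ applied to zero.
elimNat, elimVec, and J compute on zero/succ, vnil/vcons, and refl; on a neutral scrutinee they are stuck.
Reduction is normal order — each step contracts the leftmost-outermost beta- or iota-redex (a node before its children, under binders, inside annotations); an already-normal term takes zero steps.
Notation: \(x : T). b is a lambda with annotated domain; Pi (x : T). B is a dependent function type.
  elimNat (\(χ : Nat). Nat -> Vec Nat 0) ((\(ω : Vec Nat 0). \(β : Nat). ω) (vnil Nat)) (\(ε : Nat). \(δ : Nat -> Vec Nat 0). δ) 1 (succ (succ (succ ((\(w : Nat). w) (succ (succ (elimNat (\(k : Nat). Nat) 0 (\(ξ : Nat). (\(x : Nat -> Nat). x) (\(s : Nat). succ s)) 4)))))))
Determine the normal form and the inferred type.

reduced normal form:
  vnil Nat
inferred type:
  Vec Nat 0


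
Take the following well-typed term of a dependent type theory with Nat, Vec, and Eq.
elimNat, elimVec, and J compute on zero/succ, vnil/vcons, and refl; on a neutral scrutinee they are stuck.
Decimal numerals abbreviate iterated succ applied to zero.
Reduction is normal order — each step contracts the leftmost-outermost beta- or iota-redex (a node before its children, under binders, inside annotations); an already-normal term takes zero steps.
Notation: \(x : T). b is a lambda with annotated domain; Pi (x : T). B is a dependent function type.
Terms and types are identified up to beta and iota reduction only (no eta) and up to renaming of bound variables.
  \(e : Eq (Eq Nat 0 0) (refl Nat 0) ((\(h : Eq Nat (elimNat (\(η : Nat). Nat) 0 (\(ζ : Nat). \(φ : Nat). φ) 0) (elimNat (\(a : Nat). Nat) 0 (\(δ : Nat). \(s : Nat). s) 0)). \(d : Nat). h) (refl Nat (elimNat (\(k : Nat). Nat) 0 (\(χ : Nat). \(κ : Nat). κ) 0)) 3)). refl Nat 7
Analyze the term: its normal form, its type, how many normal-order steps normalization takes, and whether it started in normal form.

resulting normal form:
  \(e : Eq (Eq Nat 0 0) (refl Nat 0) (refl Nat 0)). refl Nat 7
inferred type:
  Pi (e : Eq (Eq Nat 0 0) (refl Nat 0) (refl Nat 0)). Eq Nat 7 7
reduction steps (normal order): 3
already normal: no
first contracted redex: a beta-redex


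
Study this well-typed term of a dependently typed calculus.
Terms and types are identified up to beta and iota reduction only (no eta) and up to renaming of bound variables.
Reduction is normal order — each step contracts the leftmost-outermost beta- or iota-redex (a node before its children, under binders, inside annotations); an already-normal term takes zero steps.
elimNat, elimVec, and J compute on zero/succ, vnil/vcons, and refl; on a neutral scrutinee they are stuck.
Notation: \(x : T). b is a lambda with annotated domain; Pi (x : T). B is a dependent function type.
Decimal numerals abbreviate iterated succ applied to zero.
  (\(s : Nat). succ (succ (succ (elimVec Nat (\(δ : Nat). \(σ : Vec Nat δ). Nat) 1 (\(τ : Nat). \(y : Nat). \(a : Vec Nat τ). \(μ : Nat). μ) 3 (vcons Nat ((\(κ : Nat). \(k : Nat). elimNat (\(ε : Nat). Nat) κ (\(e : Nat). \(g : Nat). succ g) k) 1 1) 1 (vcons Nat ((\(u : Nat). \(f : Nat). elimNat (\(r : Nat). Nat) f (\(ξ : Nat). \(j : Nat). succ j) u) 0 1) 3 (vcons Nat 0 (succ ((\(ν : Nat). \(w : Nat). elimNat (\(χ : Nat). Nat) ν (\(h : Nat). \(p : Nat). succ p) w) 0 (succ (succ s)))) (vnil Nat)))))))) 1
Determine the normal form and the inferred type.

normal form:
  4
the term's type:
  Nat
observation: 17 normal-order steps normalize the term, beginning with a beta-redex.
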